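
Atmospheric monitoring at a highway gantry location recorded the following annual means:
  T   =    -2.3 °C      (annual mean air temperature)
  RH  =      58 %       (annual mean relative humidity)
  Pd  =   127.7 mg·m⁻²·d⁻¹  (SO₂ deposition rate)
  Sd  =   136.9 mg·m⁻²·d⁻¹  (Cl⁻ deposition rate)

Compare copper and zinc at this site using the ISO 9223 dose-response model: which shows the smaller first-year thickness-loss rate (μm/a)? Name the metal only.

copper

copper: f(T) = +0.126·(T−10) [T≤10 °C] = -1.5498
  Pd branch = 0.0053·Pd^0.26·e^(0.059·RH+f) = 0.1216 μm/a
  Sd branch = 0.01025·Sd^0.27·e^(0.036·RH+0.049·T) = 0.2789 μm/a
  sum: 0.1216 + 0.2789 → r_corr = 0.4005 μm/a
zinc: temperature factor f = +0.038·(-12.3) = -0.4674
  SO₂ term: 0.0129·127.7^0.44·exp(0.046·58-0.4674) = 0.9841
  Sd branch = 0.0175·Sd^0.57·e^(0.008·RH+0.085·T) = 0.3779 μm/a
  r_corr = 0.9841 + 0.3779 = 1.362 μm/a
Ordering by μm/a: zinc (1.36) > copper (0.4)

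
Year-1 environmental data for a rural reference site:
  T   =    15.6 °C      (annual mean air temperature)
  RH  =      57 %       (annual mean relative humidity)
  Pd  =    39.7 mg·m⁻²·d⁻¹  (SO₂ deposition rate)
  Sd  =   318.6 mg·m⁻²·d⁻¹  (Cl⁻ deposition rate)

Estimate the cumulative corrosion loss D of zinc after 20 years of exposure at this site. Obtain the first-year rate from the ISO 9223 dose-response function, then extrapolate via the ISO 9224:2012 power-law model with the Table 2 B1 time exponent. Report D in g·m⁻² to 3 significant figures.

D(20) = 276 g·m⁻²

zinc: temperature factor f = -0.071·(5.6) = -0.3976
  SO₂ term: 0.0129·39.7^0.44·exp(0.046·57-0.3976) = 0.6027
  Sd branch = 0.0175·Sd^0.57·e^(0.008·RH+0.085·T) = 2.778 μm/a
  r_corr = 0.6027 + 2.778 = 3.381 μm/a
ISO 9224: D(t) = r_corr · t^b with b = 0.813 (zinc, B1)
  D(20) = 3.381 × 20^0.813 = 3.381 × 11.42 = 38.62 μm
  Mass loss = 38.62 μm × 7.14 g/cm³ = 275.7 g·m⁻²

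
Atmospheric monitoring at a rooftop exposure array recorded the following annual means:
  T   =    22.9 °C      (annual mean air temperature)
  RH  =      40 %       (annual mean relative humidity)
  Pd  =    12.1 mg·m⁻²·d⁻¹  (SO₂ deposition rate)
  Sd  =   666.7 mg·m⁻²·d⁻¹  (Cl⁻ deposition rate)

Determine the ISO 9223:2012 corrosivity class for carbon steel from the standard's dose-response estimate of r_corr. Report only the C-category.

carbon steel: f(T) = -0.054·(T−10) [T>10 °C] = -0.6966
  sulphur-dioxide contribution → 7.177 μm/a
  chloride contribution → 53.77 μm/a
  ⇒ r_corr(carbon steel) = 60.94 μm/a
60.9 μm/a falls in (50, 80] for carbon steel → category C4

C4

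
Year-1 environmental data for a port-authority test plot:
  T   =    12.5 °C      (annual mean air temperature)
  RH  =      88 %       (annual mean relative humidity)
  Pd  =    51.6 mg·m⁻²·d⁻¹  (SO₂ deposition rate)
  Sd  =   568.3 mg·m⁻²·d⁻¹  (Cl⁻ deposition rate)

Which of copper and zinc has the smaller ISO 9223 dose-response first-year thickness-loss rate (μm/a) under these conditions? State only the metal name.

copper

copper: temperature factor f = -0.080·(2.5) = -0.2000
  Pd branch = 0.0053·Pd^0.26·e^(0.059·RH+f) = 2.176 μm/a
  Cl⁻ term: 0.01025·568.3^0.27·exp(0.036·88+0.049·12.5) = 2.491
  r_corr = 2.176 + 2.491 = 4.666 μm/a
zinc: T>10 °C ⇒ hinge -0.071·(12.5−10) = -0.1775
  Pd branch = 0.0129·Pd^0.44·e^(0.046·RH+f) = 3.508 μm/a
  Cl⁻ term: 0.0175·568.3^0.57·exp(0.008·88+0.085·12.5) = 3.805
  sum: 3.508 + 3.805 → r_corr = 7.313 μm/a
Ordering by μm/a: zinc (7.31) > copper (4.67)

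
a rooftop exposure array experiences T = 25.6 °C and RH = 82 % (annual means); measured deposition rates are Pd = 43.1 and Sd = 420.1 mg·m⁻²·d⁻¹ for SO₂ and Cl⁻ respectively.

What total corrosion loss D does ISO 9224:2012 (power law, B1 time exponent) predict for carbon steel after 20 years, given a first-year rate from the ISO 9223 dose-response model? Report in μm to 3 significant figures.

D(20) = 995 μm

carbon steel: T>10 °C ⇒ hinge -0.054·(25.6−10) = -0.8424
  Pd branch = 1.77·Pd^0.52·e^(0.02·RH+f) = 27.82 μm/a
  Sd branch = 0.102·Sd^0.62·e^(0.033·RH+0.04·T) = 179.9 μm/a
  sum: 27.82 + 179.9 → r_corr = 207.7 μm/a
Long-term exponent b (ISO 9224 Table 2, B1) = 0.523
  D(20) = 207.7 × 20^0.523 = 207.7 × 4.791 = 995.1 μm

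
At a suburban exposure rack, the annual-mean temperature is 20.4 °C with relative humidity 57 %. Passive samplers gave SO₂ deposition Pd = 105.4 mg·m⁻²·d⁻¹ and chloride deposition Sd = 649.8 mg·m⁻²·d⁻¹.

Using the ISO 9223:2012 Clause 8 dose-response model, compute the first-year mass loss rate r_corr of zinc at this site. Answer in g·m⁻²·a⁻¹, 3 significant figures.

zinc: T>10 °C ⇒ hinge -0.071·(20.4−10) = -0.7384
  Pd branch = 0.0129·Pd^0.44·e^(0.046·RH+f) = 0.6587 μm/a
  Sd branch = 0.0175·Sd^0.57·e^(0.008·RH+0.085·T) = 6.272 μm/a
  r_corr = 0.6587 + 6.272 = 6.931 μm/a
Convert to mass loss: 6.931 μm/a × 7.14 g/cm³ = 49.49 g·m⁻²·a⁻¹

r_corr = 49.5 g·m⁻²·a⁻¹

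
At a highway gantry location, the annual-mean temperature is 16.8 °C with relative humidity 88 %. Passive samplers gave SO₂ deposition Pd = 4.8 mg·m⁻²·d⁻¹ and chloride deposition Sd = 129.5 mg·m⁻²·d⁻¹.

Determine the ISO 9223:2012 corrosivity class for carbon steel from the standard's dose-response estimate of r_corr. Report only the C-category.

carbon steel: temperature factor f = -0.054·(6.8) = -0.3672
  Pd branch = 1.77·Pd^0.52·e^(0.02·RH+f) = 16.11 μm/a
  Sd branch = 0.102·Sd^0.62·e^(0.033·RH+0.04·T) = 74.34 μm/a
  sum: 16.11 + 74.34 → r_corr = 90.45 μm/a
90.5 μm/a falls in (80, 200] for carbon steel → category C5

C5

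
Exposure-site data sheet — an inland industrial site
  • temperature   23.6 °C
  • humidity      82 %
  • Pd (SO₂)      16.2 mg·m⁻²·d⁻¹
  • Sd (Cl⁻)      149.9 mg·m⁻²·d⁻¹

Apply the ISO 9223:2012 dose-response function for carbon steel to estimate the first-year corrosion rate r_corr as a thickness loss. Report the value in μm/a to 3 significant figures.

r_corr = 106 μm/a

carbon steel: f(T) = -0.054·(T−10) [T>10 °C] = -0.7344
  SO₂ term: 1.77·16.2^0.52·exp(0.02·82-0.7344) = 18.63
  Sd branch = 0.102·Sd^0.62·e^(0.033·RH+0.04·T) = 87.65 μm/a
  r_corr = 18.63 + 87.65 = 106.3 μm/a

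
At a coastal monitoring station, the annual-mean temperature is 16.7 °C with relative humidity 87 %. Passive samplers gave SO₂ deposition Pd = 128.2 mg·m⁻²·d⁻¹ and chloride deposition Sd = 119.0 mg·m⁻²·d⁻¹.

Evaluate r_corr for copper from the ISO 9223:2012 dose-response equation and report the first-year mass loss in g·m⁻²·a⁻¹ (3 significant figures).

r_corr = 34.0 g·m⁻²·a⁻¹

copper: T>10 °C ⇒ hinge -0.080·(16.7−10) = -0.5360
  SO₂ term: 0.0053·128.2^0.26·exp(0.059·87-0.5360) = 1.857
  Cl⁻ term: 0.01025·119.0^0.27·exp(0.036·87+0.049·16.7) = 1.935
  sum: 1.857 + 1.935 → r_corr = 3.792 μm/a
Convert to mass loss: 3.792 μm/a × 8.96 g/cm³ = 33.98 g·m⁻²·a⁻¹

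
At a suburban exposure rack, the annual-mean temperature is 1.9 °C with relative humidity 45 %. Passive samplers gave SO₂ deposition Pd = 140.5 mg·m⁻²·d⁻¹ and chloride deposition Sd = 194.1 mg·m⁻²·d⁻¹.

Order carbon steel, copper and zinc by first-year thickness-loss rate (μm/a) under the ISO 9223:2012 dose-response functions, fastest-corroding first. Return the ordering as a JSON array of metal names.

["carbon steel", "zinc", "copper"]

carbon steel: T≤10 °C ⇒ hinge +0.150·(1.9−10) = -1.2150
  Pd branch = 1.77·Pd^0.52·e^(0.02·RH+f) = 16.9 μm/a
  Cl⁻ term: 0.102·194.1^0.62·exp(0.033·45+0.04·1.9) = 12.74
  r_corr = 16.9 + 12.74 = 29.64 μm/a
copper: temperature factor f = +0.126·(-8.1) = -1.0206
  Pd branch = 0.0053·Pd^0.26·e^(0.059·RH+f) = 0.09828 μm/a
  Cl⁻ term: 0.01025·194.1^0.27·exp(0.036·45+0.049·1.9) = 0.2358
  sum: 0.09828 + 0.2358 → r_corr = 0.334 μm/a
zinc: T≤10 °C ⇒ hinge +0.038·(1.9−10) = -0.3078
  Pd branch = 0.0129·Pd^0.44·e^(0.046·RH+f) = 0.662 μm/a
  Sd branch = 0.0175·Sd^0.57·e^(0.008·RH+0.085·T) = 0.5939 μm/a
  sum: 0.662 + 0.5939 → r_corr = 1.256 μm/a
Ordering by μm/a: carbon steel (29.6) > zinc (1.26) > copper (0.334)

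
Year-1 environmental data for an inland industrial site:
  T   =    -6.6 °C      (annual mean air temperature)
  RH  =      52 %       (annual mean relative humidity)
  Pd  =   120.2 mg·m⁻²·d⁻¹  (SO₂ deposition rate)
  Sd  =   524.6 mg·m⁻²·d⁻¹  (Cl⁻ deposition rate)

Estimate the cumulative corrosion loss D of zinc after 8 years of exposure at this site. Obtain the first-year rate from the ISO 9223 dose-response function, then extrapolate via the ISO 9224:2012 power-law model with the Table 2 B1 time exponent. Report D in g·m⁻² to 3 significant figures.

zinc: f(T) = +0.038·(T−10) [T≤10 °C] = -0.6308
  sulphur-dioxide contribution → 0.6175 μm/a
  chloride contribution → 0.5375 μm/a
  ⇒ r_corr(zinc) = 1.155 μm/a
Long-term exponent b (ISO 9224 Table 2, B1) = 0.813
  D(8) = 1.155 × 8^0.813 = 1.155 × 5.423 = 6.263 μm
  Mass loss = 6.263 μm × 7.14 g/cm³ = 44.72 g·m⁻²

D(8) = 44.7 g·m⁻²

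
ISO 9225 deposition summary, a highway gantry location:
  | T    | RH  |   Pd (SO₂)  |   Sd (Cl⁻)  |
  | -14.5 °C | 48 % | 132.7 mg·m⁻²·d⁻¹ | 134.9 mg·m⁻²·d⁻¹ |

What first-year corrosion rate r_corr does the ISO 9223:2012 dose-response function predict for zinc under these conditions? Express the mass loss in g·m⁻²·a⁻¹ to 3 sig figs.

r_corr = 3.71 g·m⁻²·a⁻¹

zinc: T≤10 °C ⇒ hinge +0.038·(-14.5−10) = -0.9310
  Pd branch = 0.0129·Pd^0.44·e^(0.046·RH+f) = 0.3974 μm/a
  Sd branch = 0.0175·Sd^0.57·e^(0.008·RH+0.085·T) = 0.1226 μm/a
  sum: 0.3974 + 0.1226 → r_corr = 0.5201 μm/a
Convert to mass loss: 0.5201 μm/a × 7.14 g/cm³ = 3.713 g·m⁻²·a⁻¹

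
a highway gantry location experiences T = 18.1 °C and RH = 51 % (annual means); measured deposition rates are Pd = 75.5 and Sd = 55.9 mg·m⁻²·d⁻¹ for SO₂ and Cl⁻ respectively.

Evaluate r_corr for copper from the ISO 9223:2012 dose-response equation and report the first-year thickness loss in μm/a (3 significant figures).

copper: f(T) = -0.080·(T−10) [T>10 °C] = -0.6480
  Pd branch = 0.0053·Pd^0.26·e^(0.059·RH+f) = 0.1729 μm/a
  Cl⁻ term: 0.01025·55.9^0.27·exp(0.036·51+0.049·18.1) = 0.4625
  sum: 0.1729 + 0.4625 → r_corr = 0.6354 μm/a

r_corr = 0.635 μm/a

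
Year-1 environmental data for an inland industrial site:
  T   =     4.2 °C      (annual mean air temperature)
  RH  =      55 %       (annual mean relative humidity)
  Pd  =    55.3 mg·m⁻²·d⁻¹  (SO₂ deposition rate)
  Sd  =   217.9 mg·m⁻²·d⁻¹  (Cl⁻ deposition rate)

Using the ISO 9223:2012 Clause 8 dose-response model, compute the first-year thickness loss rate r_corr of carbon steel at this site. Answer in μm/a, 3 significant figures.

r_corr = 38.8 μm/a

carbon steel: T≤10 °C ⇒ hinge +0.150·(4.2−10) = -0.8700
  sulphur-dioxide contribution → 17.95 μm/a
  chloride contribution → 20.87 μm/a
  total first-year rate 38.82 μm/a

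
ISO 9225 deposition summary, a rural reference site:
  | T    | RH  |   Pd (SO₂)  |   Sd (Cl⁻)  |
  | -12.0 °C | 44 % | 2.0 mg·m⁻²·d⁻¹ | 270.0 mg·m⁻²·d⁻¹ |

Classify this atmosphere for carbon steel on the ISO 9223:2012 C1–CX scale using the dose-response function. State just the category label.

carbon steel: f(T) = +0.150·(T−10) [T≤10 °C] = -3.3000
  sulphur-dioxide contribution → 0.2257 μm/a
  chloride contribution → 8.673 μm/a
  total first-year rate 8.899 μm/a
Category bounds: 1.3…25 μm/a bracket r_corr ⇒ C2

C2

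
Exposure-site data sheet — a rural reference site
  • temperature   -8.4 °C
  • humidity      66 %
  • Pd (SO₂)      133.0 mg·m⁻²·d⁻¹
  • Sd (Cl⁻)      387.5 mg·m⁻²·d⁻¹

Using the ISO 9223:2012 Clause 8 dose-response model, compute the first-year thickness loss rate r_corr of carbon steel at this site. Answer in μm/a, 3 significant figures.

r_corr = 31.2 μm/a

carbon steel: f(T) = +0.150·(T−10) [T≤10 °C] = -2.7600
  SO₂ term: 1.77·133.0^0.52·exp(0.02·66-2.7600) = 5.333
  Sd branch = 0.102·Sd^0.62·e^(0.033·RH+0.04·T) = 25.9 μm/a
  r_corr = 5.333 + 25.9 = 31.23 μm/a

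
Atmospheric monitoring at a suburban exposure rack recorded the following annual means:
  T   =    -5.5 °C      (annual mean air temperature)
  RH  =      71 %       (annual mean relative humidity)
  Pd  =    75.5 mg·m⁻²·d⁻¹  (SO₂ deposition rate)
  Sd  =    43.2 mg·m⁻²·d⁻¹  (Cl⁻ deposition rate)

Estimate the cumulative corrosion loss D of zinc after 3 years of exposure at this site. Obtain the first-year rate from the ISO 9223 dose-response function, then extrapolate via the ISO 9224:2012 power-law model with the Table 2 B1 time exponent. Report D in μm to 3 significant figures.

zinc: temperature factor f = +0.038·(-15.5) = -0.5890
  sulphur-dioxide contribution → 1.257 μm/a
  chloride contribution → 0.1655 μm/a
  total first-year rate 1.423 μm/a
Power-law: D(3) = r_corr · 3^0.813
  D(3) = 1.423 × 3^0.813 = 1.423 × 2.443 = 3.476 μm

D(3) = 3.48 μm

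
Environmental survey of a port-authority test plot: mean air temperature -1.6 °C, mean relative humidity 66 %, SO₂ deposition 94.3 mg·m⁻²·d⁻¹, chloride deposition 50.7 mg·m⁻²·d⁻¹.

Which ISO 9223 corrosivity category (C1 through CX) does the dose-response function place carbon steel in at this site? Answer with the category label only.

C2

carbon steel: T≤10 °C ⇒ hinge +0.150·(-1.6−10) = -1.7400
  SO₂ term: 1.77·94.3^0.52·exp(0.02·66-1.7400) = 12.37
  Cl⁻ term: 0.102·50.7^0.62·exp(0.033·66+0.04·-1.6) = 9.634
  r_corr = 12.37 + 9.634 = 22 μm/a
Category bounds: 1.3…25 μm/a bracket r_corr ⇒ C2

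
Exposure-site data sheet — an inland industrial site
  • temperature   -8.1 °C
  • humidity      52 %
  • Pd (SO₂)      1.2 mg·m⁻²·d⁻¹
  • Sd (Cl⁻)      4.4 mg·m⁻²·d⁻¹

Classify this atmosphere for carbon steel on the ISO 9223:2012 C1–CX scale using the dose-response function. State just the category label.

C2

carbon steel: T≤10 °C ⇒ hinge +0.150·(-8.1−10) = -2.7150
  Pd branch = 1.77·Pd^0.52·e^(0.02·RH+f) = 0.3645 μm/a
  Cl⁻ term: 0.102·4.4^0.62·exp(0.033·52+0.04·-8.1) = 1.028
  r_corr = 0.3645 + 1.028 = 1.393 μm/a
ISO 9223 Table 2 (carbon steel): 1.3 < 1.39 ≤ 25 μm/a ⇒ C2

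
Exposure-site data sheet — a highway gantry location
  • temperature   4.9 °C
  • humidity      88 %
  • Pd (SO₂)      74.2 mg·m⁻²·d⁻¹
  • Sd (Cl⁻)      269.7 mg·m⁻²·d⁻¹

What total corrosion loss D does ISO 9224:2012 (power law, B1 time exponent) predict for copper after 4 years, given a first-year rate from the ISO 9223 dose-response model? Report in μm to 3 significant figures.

D(4) = 7.41 μm

copper: temperature factor f = +0.126·(-5.1) = -0.6426
  Pd branch = 0.0053·Pd^0.26·e^(0.059·RH+f) = 1.536 μm/a
  Cl⁻ term: 0.01025·269.7^0.27·exp(0.036·88+0.049·4.9) = 1.403
  r_corr = 1.536 + 1.403 = 2.939 μm/a
ISO 9224: D(t) = r_corr · t^b with b = 0.667 (copper, B1)
  D(4) = 2.939 × 4^0.667 = 2.939 × 2.521 = 7.41 μm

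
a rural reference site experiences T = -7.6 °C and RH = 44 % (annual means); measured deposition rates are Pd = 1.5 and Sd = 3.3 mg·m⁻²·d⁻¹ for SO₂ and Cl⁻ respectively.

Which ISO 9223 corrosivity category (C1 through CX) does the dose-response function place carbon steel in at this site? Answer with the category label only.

C1

carbon steel: temperature factor f = +0.150·(-17.6) = -2.6400
  Pd branch = 1.77·Pd^0.52·e^(0.02·RH+f) = 0.376 μm/a
  Sd branch = 0.102·Sd^0.62·e^(0.033·RH+0.04·T) = 0.674 μm/a
  r_corr = 0.376 + 0.674 = 1.05 μm/a
1.05 μm/a falls in (0, 1.3] for carbon steel → category C1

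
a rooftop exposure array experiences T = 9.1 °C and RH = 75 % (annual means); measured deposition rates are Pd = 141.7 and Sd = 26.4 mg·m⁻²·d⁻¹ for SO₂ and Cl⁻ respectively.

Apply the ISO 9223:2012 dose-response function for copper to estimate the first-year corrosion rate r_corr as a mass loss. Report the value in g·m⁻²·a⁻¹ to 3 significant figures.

r_corr = 18.0 g·m⁻²·a⁻¹

copper: f(T) = +0.126·(T−10) [T≤10 °C] = -0.1134
  SO₂ term: 0.0053·141.7^0.26·exp(0.059·75-0.1134) = 1.433
  Sd branch = 0.01025·Sd^0.27·e^(0.036·RH+0.049·T) = 0.5765 μm/a
  r_corr = 1.433 + 0.5765 = 2.009 μm/a
Convert to mass loss: 2.009 μm/a × 8.96 g/cm³ = 18 g·m⁻²·a⁻¹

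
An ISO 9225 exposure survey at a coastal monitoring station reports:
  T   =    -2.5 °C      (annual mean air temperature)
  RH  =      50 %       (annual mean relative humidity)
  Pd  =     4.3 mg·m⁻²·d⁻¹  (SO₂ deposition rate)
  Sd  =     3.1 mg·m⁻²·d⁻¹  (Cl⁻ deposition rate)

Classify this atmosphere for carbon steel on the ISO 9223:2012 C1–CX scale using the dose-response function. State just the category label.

carbon steel: T≤10 °C ⇒ hinge +0.150·(-2.5−10) = -1.8750
  SO₂ term: 1.77·4.3^0.52·exp(0.02·50-1.8750) = 1.575
  Sd branch = 0.102·Sd^0.62·e^(0.033·RH+0.04·T) = 0.9692 μm/a
  sum: 1.575 + 0.9692 → r_corr = 2.544 μm/a
Category bounds: 1.3…25 μm/a bracket r_corr ⇒ C2

C2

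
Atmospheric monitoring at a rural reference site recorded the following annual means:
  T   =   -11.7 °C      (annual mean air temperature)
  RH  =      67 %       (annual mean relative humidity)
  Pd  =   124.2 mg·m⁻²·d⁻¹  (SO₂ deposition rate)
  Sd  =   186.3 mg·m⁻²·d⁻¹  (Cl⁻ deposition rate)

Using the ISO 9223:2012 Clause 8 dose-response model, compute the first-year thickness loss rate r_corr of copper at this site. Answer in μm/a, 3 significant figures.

r_corr = 0.327 μm/a

copper: f(T) = +0.126·(T−10) [T≤10 °C] = -2.7342
  SO₂ term: 0.0053·124.2^0.26·exp(0.059·67-2.7342) = 0.06282
  Sd branch = 0.01025·Sd^0.27·e^(0.036·RH+0.049·T) = 0.2644 μm/a
  sum: 0.06282 + 0.2644 → r_corr = 0.3272 μm/a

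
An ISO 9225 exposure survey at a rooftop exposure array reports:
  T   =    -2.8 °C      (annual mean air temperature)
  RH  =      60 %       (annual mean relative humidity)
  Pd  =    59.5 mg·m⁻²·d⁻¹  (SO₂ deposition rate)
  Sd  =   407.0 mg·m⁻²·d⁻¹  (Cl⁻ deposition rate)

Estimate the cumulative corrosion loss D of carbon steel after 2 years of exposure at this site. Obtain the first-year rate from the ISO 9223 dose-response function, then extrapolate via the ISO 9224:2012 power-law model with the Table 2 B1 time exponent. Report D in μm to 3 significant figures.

carbon steel: T≤10 °C ⇒ hinge +0.150·(-2.8−10) = -1.9200
  Pd branch = 1.77·Pd^0.52·e^(0.02·RH+f) = 7.212 μm/a
  Sd branch = 0.102·Sd^0.62·e^(0.033·RH+0.04·T) = 27.4 μm/a
  r_corr = 7.212 + 27.4 = 34.62 μm/a
ISO 9224: D(t) = r_corr · t^b with b = 0.523 (carbon steel, B1)
  D(2) = 34.62 × 2^0.523 = 34.62 × 1.437 = 49.74 μm

D(2) = 49.7 μm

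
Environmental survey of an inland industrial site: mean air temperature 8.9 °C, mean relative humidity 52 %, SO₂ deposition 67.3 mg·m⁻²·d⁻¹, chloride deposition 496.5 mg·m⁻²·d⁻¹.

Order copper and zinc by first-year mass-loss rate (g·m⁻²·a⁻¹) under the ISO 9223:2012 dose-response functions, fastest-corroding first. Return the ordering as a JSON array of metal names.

["zinc", "copper"]

copper: T≤10 °C ⇒ hinge +0.126·(8.9−10) = -0.1386
  sulphur-dioxide contribution → 0.2963 μm/a
  chloride contribution → 0.5508 μm/a
  ⇒ r_corr(copper) = 0.8472 μm/a
  mass loss = 0.8472 μm/a × 8.96 g/cm³ = 7.591 g·m⁻²·a⁻¹
zinc: f(T) = +0.038·(T−10) [T≤10 °C] = -0.0418
  sulphur-dioxide contribution → 0.8622 μm/a
  chloride contribution → 1.945 μm/a
  total first-year rate 2.807 μm/a
  mass loss = 2.807 μm/a × 7.14 g/cm³ = 20.04 g·m⁻²·a⁻¹
Ordering by g·m⁻²·a⁻¹: zinc (20) > copper (7.59)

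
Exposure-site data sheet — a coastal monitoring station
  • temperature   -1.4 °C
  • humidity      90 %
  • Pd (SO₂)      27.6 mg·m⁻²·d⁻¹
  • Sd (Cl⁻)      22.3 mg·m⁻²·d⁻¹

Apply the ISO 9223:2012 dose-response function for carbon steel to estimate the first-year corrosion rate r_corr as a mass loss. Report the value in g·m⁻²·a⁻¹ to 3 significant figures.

r_corr = 186 g·m⁻²·a⁻¹

carbon steel: temperature factor f = +0.150·(-11.4) = -1.7100
  sulphur-dioxide contribution → 10.87 μm/a
  chloride contribution → 12.88 μm/a
  total first-year rate 23.76 μm/a
Convert to mass loss: 23.76 μm/a × 7.85 g/cm³ = 186.5 g·m⁻²·a⁻¹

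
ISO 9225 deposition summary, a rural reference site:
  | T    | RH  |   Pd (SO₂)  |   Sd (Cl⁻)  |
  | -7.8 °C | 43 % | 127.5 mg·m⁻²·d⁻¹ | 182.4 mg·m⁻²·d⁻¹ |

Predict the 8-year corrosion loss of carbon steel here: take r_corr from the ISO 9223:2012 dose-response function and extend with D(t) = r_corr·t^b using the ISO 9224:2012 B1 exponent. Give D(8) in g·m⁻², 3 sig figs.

carbon steel: f(T) = +0.150·(T−10) [T≤10 °C] = -2.6700
  sulphur-dioxide contribution → 3.604 μm/a
  chloride contribution → 7.784 μm/a
  total first-year rate 11.39 μm/a
ISO 9224: D(t) = r_corr · t^b with b = 0.523 (carbon steel, B1)
  D(8) = 11.39 × 8^0.523 = 11.39 × 2.967 = 33.79 μm
  Mass loss = 33.79 μm × 7.85 g/cm³ = 265.2 g·m⁻²

D(8) = 265 g·m⁻²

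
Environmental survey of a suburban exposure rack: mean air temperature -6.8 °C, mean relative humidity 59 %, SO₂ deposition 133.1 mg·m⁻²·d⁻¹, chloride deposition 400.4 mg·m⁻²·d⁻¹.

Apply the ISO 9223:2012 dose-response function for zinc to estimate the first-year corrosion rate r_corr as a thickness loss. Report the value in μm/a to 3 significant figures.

zinc: f(T) = +0.038·(T−10) [T≤10 °C] = -0.6384
  Pd branch = 0.0129·Pd^0.44·e^(0.046·RH+f) = 0.8844 μm/a
  Sd branch = 0.0175·Sd^0.57·e^(0.008·RH+0.085·T) = 0.4791 μm/a
  sum: 0.8844 + 0.4791 → r_corr = 1.364 μm/a

r_corr = 1.36 μm/a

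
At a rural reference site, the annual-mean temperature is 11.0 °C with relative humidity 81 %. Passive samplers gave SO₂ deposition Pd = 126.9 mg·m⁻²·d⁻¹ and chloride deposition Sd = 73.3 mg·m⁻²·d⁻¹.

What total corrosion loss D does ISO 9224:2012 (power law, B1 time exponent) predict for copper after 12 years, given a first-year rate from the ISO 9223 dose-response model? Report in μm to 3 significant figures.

copper: f(T) = -0.080·(T−10) [T>10 °C] = -0.0800
  sulphur-dioxide contribution → 2.051 μm/a
  chloride contribution → 1.035 μm/a
  total first-year rate 3.085 μm/a
Power-law: D(12) = r_corr · 12^0.667
  D(12) = 3.085 × 12^0.667 = 3.085 × 5.246 = 16.19 μm

D(12) = 16.2 μm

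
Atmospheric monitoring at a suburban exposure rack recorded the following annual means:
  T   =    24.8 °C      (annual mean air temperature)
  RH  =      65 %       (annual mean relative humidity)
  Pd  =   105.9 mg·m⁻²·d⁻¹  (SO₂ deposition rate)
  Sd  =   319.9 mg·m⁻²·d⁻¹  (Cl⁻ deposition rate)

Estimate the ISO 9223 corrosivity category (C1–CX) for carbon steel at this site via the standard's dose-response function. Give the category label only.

C5

carbon steel: f(T) = -0.054·(T−10) [T>10 °C] = -0.7992
  Pd branch = 1.77·Pd^0.52·e^(0.02·RH+f) = 32.99 μm/a
  Sd branch = 0.102·Sd^0.62·e^(0.033·RH+0.04·T) = 83.96 μm/a
  sum: 32.99 + 83.96 → r_corr = 117 μm/a
Category bounds: 80…200 μm/a bracket r_corr ⇒ C5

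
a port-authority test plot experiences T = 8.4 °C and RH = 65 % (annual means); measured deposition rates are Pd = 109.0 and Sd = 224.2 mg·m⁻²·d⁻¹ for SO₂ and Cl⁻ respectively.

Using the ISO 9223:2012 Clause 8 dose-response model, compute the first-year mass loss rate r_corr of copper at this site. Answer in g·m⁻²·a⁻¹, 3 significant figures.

copper: f(T) = +0.126·(T−10) [T≤10 °C] = -0.2016
  Pd branch = 0.0053·Pd^0.26·e^(0.059·RH+f) = 0.6792 μm/a
  Sd branch = 0.01025·Sd^0.27·e^(0.036·RH+0.049·T) = 0.6925 μm/a
  r_corr = 0.6792 + 0.6925 = 1.372 μm/a
Convert to mass loss: 1.372 μm/a × 8.96 g/cm³ = 12.29 g·m⁻²·a⁻¹

r_corr = 12.3 g·m⁻²·a⁻¹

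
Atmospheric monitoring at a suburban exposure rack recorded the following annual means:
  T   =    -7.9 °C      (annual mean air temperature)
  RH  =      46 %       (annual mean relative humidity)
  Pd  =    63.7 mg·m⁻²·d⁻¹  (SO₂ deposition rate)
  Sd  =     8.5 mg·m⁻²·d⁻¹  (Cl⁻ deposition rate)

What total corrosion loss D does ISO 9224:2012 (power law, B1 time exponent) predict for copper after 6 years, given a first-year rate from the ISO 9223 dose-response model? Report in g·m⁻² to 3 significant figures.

copper: temperature factor f = +0.126·(-17.9) = -2.2554
  Pd branch = 0.0053·Pd^0.26·e^(0.059·RH+f) = 0.02469 μm/a
  Sd branch = 0.01025·Sd^0.27·e^(0.036·RH+0.049·T) = 0.06497 μm/a
  sum: 0.02469 + 0.06497 → r_corr = 0.08966 μm/a
ISO 9224: D(t) = r_corr · t^b with b = 0.667 (copper, B1)
  D(6) = 0.08966 × 6^0.667 = 0.08966 × 3.304 = 0.2962 μm
  Mass loss = 0.2962 μm × 8.96 g/cm³ = 2.654 g·m⁻²

D(6) = 2.65 g·m⁻²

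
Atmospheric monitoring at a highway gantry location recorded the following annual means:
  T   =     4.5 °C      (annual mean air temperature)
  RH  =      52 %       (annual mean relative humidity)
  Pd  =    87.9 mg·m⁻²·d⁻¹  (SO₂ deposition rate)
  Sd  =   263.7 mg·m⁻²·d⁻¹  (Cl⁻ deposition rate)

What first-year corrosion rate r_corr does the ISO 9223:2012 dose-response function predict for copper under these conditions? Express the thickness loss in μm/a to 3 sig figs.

r_corr = 0.557 μm/a

copper: temperature factor f = +0.126·(-5.5) = -0.6930
  sulphur-dioxide contribution → 0.1825 μm/a
  chloride contribution → 0.3743 μm/a
  ⇒ r_corr(copper) = 0.5567 μm/a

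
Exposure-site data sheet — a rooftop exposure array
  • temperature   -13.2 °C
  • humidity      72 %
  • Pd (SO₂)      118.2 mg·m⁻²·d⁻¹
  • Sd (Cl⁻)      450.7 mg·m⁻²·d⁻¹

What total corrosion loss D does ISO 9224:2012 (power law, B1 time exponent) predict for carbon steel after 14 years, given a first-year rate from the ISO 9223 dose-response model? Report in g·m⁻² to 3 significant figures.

carbon steel: temperature factor f = +0.150·(-23.2) = -3.4800
  Pd branch = 1.77·Pd^0.52·e^(0.02·RH+f) = 2.753 μm/a
  Cl⁻ term: 0.102·450.7^0.62·exp(0.033·72+0.04·-13.2) = 28.61
  r_corr = 2.753 + 28.61 = 31.37 μm/a
ISO 9224: D(t) = r_corr · t^b with b = 0.523 (carbon steel, B1)
  D(14) = 31.37 × 14^0.523 = 31.37 × 3.976 = 124.7 μm
  Mass loss = 124.7 μm × 7.85 g/cm³ = 979 g·m⁻²

D(14) = 979 g·m⁻²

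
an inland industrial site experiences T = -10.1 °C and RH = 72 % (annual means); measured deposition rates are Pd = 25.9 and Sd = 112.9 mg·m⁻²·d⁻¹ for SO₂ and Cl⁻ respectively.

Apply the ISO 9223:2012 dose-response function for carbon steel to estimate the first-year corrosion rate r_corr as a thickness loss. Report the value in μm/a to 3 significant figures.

r_corr = 15.7 μm/a

carbon steel: f(T) = +0.150·(T−10) [T≤10 °C] = -3.0150
  SO₂ term: 1.77·25.9^0.52·exp(0.02·72-3.0150) = 1.99
  Sd branch = 0.102·Sd^0.62·e^(0.033·RH+0.04·T) = 13.73 μm/a
  sum: 1.99 + 13.73 → r_corr = 15.72 μm/a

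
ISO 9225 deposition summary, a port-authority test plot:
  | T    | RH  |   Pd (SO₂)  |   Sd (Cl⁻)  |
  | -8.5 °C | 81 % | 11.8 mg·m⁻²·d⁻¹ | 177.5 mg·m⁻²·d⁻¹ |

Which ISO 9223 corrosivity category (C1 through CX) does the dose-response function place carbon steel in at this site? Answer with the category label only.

C3

carbon steel: temperature factor f = +0.150·(-18.5) = -2.7750
  sulphur-dioxide contribution → 2.013 μm/a
  chloride contribution → 26.08 μm/a
  total first-year rate 28.09 μm/a
28.1 μm/a falls in (25, 50] for carbon steel → category C3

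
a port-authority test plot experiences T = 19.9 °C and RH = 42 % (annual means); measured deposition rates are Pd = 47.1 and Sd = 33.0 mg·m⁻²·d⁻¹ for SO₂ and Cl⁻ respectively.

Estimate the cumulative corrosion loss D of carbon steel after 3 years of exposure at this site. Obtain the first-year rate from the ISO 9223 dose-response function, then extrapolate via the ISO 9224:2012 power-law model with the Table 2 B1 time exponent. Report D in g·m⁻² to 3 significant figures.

D(3) = 358 g·m⁻²

carbon steel: f(T) = -0.054·(T−10) [T>10 °C] = -0.5346
  Pd branch = 1.77·Pd^0.52·e^(0.02·RH+f) = 17.81 μm/a
  Cl⁻ term: 0.102·33.0^0.62·exp(0.033·42+0.04·19.9) = 7.901
  r_corr = 17.81 + 7.901 = 25.71 μm/a
Power-law: D(3) = r_corr · 3^0.523
  D(3) = 25.71 × 3^0.523 = 25.71 × 1.776 = 45.67 μm
  Mass loss = 45.67 μm × 7.85 g/cm³ = 358.5 g·m⁻²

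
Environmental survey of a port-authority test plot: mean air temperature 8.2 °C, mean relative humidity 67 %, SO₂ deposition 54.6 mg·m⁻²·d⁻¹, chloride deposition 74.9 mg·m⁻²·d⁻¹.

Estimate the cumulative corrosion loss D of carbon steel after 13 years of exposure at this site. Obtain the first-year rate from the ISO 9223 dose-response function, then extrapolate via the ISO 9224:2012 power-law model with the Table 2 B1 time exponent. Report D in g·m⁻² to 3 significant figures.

carbon steel: T≤10 °C ⇒ hinge +0.150·(8.2−10) = -0.2700
  SO₂ term: 1.77·54.6^0.52·exp(0.02·67-0.2700) = 41.31
  Sd branch = 0.102·Sd^0.62·e^(0.033·RH+0.04·T) = 18.77 μm/a
  sum: 41.31 + 18.77 → r_corr = 60.08 μm/a
ISO 9224: D(t) = r_corr · t^b with b = 0.523 (carbon steel, B1)
  D(13) = 60.08 × 13^0.523 = 60.08 × 3.825 = 229.8 μm
  Mass loss = 229.8 μm × 7.85 g/cm³ = 1804 g·m⁻²

D(13) = 1.80e+03 g·m⁻²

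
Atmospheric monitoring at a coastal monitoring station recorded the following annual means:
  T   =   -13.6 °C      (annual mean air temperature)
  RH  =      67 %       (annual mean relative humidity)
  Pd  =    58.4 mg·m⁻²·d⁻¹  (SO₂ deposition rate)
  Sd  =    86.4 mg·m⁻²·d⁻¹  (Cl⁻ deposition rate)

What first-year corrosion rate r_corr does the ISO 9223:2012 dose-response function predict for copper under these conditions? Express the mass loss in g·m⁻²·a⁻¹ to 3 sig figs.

copper: temperature factor f = +0.126·(-23.6) = -2.9736
  Pd branch = 0.0053·Pd^0.26·e^(0.059·RH+f) = 0.04063 μm/a
  Sd branch = 0.01025·Sd^0.27·e^(0.036·RH+0.049·T) = 0.1957 μm/a
  sum: 0.04063 + 0.1957 → r_corr = 0.2364 μm/a
Convert to mass loss: 0.2364 μm/a × 8.96 g/cm³ = 2.118 g·m⁻²·a⁻¹

r_corr = 2.12 g·m⁻²·a⁻¹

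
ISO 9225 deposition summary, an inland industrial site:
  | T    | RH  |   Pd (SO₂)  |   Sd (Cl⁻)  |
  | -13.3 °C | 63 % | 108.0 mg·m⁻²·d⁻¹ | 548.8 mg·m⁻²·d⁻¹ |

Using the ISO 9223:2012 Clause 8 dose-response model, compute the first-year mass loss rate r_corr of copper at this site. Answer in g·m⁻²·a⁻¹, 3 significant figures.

r_corr = 2.89 g·m⁻²·a⁻¹

copper: T≤10 °C ⇒ hinge +0.126·(-13.3−10) = -2.9358
  SO₂ term: 0.0053·108.0^0.26·exp(0.059·63-2.9358) = 0.03911
  Sd branch = 0.01025·Sd^0.27·e^(0.036·RH+0.049·T) = 0.2833 μm/a
  r_corr = 0.03911 + 0.2833 = 0.3225 μm/a
Convert to mass loss: 0.3225 μm/a × 8.96 g/cm³ = 2.889 g·m⁻²·a⁻¹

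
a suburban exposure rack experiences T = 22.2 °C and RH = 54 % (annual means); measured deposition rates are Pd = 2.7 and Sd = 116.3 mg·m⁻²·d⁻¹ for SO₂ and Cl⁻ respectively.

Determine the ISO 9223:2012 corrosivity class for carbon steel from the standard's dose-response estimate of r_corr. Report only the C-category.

C3

carbon steel: T>10 °C ⇒ hinge -0.054·(22.2−10) = -0.6588
  sulphur-dioxide contribution → 4.521 μm/a
  chloride contribution → 28.11 μm/a
  total first-year rate 32.63 μm/a
ISO 9223 Table 2 (carbon steel): 25 < 32.6 ≤ 50 μm/a ⇒ C3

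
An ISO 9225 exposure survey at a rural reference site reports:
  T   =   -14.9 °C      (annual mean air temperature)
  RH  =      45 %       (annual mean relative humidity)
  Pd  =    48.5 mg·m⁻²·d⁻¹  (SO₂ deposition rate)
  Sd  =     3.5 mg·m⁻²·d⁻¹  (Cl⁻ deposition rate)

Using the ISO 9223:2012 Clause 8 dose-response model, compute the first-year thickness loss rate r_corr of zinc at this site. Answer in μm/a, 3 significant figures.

zinc: temperature factor f = +0.038·(-24.9) = -0.9462
  SO₂ term: 0.0129·48.5^0.44·exp(0.046·45-0.9462) = 0.219
  Sd branch = 0.0175·Sd^0.57·e^(0.008·RH+0.085·T) = 0.01444 μm/a
  sum: 0.219 + 0.01444 → r_corr = 0.2334 μm/a

r_corr = 0.233 μm/a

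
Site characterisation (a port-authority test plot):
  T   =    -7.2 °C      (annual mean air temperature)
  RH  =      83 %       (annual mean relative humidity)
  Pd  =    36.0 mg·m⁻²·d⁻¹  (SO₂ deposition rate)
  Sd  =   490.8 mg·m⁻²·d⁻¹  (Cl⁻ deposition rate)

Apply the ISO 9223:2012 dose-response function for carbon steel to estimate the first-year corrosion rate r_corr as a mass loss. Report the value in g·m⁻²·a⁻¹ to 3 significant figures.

r_corr = 468 g·m⁻²·a⁻¹

carbon steel: T≤10 °C ⇒ hinge +0.150·(-7.2−10) = -2.5800
  sulphur-dioxide contribution → 4.547 μm/a
  chloride contribution → 55.13 μm/a
  ⇒ r_corr(carbon steel) = 59.68 μm/a
Convert to mass loss: 59.68 μm/a × 7.85 g/cm³ = 468.5 g·m⁻²·a⁻¹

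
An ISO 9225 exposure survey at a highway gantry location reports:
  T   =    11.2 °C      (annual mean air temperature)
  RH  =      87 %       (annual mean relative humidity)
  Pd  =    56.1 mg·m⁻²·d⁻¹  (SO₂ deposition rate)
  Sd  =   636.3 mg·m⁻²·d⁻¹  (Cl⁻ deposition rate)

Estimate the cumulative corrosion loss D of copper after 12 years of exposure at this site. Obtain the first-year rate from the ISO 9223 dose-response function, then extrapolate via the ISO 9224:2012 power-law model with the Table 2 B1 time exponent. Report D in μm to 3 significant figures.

copper: temperature factor f = -0.080·(1.2) = -0.0960
  sulphur-dioxide contribution → 2.326 μm/a
  chloride contribution → 2.324 μm/a
  total first-year rate 4.65 μm/a
Long-term exponent b (ISO 9224 Table 2, B1) = 0.667
  D(12) = 4.65 × 12^0.667 = 4.65 × 5.246 = 24.39 μm

D(12) = 24.4 μm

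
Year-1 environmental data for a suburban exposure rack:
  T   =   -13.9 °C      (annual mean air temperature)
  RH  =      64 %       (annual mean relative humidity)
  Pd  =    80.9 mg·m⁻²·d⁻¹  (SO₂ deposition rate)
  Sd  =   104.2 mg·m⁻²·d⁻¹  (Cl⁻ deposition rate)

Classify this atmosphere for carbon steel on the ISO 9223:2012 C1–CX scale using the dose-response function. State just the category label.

carbon steel: f(T) = +0.150·(T−10) [T≤10 °C] = -3.5850
  Pd branch = 1.77·Pd^0.52·e^(0.02·RH+f) = 1.734 μm/a
  Sd branch = 0.102·Sd^0.62·e^(0.033·RH+0.04·T) = 8.619 μm/a
  sum: 1.734 + 8.619 → r_corr = 10.35 μm/a
10.4 μm/a falls in (1.3, 25] for carbon steel → category C2

C2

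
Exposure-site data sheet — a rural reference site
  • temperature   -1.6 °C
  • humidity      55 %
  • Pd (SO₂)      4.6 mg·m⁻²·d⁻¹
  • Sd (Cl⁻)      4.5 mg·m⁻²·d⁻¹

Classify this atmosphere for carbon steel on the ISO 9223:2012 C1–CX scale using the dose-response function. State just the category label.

C2

carbon steel: temperature factor f = +0.150·(-11.6) = -1.7400
  sulphur-dioxide contribution → 2.064 μm/a
  chloride contribution → 1.493 μm/a
  ⇒ r_corr(carbon steel) = 3.557 μm/a
Category bounds: 1.3…25 μm/a bracket r_corr ⇒ C2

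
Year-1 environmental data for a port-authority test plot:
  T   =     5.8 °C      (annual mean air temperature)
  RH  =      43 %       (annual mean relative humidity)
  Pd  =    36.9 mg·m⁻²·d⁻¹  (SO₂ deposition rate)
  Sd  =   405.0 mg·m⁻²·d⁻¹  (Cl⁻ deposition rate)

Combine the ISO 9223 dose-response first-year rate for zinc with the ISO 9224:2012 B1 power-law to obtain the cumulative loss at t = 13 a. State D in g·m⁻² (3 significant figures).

zinc: f(T) = +0.038·(T−10) [T≤10 °C] = -0.1596
  sulphur-dioxide contribution → 0.3889 μm/a
  chloride contribution → 1.238 μm/a
  total first-year rate 1.627 μm/a
Long-term exponent b (ISO 9224 Table 2, B1) = 0.813
  D(13) = 1.627 × 13^0.813 = 1.627 × 8.047 = 13.09 μm
  Mass loss = 13.09 μm × 7.14 g/cm³ = 93.48 g·m⁻²

D(13) = 93.5 g·m⁻²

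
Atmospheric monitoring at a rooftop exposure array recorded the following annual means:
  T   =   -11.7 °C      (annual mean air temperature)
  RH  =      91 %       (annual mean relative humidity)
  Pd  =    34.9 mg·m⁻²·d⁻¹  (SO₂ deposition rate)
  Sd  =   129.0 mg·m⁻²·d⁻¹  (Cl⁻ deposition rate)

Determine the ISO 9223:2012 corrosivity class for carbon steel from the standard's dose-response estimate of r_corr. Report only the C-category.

carbon steel: f(T) = +0.150·(T−10) [T≤10 °C] = -3.2550
  SO₂ term: 1.77·34.9^0.52·exp(0.02·91-3.2550) = 2.673
  Sd branch = 0.102·Sd^0.62·e^(0.033·RH+0.04·T) = 26.19 μm/a
  r_corr = 2.673 + 26.19 = 28.86 μm/a
28.9 μm/a falls in (25, 50] for carbon steel → category C3

C3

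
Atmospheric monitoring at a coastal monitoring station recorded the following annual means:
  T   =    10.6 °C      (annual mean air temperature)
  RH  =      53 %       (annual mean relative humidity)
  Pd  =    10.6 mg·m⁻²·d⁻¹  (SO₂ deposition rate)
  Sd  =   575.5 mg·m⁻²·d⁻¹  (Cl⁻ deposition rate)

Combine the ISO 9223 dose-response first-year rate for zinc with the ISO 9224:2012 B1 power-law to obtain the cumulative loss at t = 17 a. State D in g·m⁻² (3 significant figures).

D(17) = 205 g·m⁻²

zinc: f(T) = -0.071·(T−10) [T>10 °C] = -0.0426
  sulphur-dioxide contribution → 0.4 μm/a
  chloride contribution → 2.464 μm/a
  ⇒ r_corr(zinc) = 2.864 μm/a
ISO 9224: D(t) = r_corr · t^b with b = 0.813 (zinc, B1)
  D(17) = 2.864 × 17^0.813 = 2.864 × 10.01 = 28.67 μm
  Mass loss = 28.67 μm × 7.14 g/cm³ = 204.7 g·m⁻²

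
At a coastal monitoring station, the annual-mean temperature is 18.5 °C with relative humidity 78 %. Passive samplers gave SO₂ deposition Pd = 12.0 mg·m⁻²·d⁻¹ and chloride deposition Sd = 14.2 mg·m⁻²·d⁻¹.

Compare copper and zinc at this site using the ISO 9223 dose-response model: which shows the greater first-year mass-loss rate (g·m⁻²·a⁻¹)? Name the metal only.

copper: f(T) = -0.080·(T−10) [T>10 °C] = -0.6800
  SO₂ term: 0.0053·12.0^0.26·exp(0.059·78-0.6800) = 0.5107
  Cl⁻ term: 0.01025·14.2^0.27·exp(0.036·78+0.049·18.5) = 0.8611
  sum: 0.5107 + 0.8611 → r_corr = 1.372 μm/a
  mass loss = 1.372 μm/a × 8.96 g/cm³ = 12.29 g·m⁻²·a⁻¹
zinc: temperature factor f = -0.071·(8.5) = -0.6035
  Pd branch = 0.0129·Pd^0.44·e^(0.046·RH+f) = 0.7613 μm/a
  Cl⁻ term: 0.0175·14.2^0.57·exp(0.008·78+0.085·18.5) = 0.7141
  r_corr = 0.7613 + 0.7141 = 1.475 μm/a
  mass loss = 1.475 μm/a × 7.14 g/cm³ = 10.53 g·m⁻²·a⁻¹
Ordering by g·m⁻²·a⁻¹: copper (12.3) > zinc (10.5)

copper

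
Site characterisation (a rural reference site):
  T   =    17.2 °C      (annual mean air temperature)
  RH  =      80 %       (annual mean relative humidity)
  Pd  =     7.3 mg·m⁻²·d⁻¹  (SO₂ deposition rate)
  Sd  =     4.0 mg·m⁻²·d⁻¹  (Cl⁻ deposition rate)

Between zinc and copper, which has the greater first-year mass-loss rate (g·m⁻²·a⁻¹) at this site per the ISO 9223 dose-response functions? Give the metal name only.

copper

zinc: f(T) = -0.071·(T−10) [T>10 °C] = -0.5112
  Pd branch = 0.0129·Pd^0.44·e^(0.046·RH+f) = 0.7356 μm/a
  Sd branch = 0.0175·Sd^0.57·e^(0.008·RH+0.085·T) = 0.3156 μm/a
  r_corr = 0.7356 + 0.3156 = 1.051 μm/a
  mass loss = 1.051 μm/a × 7.14 g/cm³ = 7.505 g·m⁻²·a⁻¹
copper: T>10 °C ⇒ hinge -0.080·(17.2−10) = -0.5760
  SO₂ term: 0.0053·7.3^0.26·exp(0.059·80-0.5760) = 0.5603
  Sd branch = 0.01025·Sd^0.27·e^(0.036·RH+0.049·T) = 0.6167 μm/a
  sum: 0.5603 + 0.6167 → r_corr = 1.177 μm/a
  mass loss = 1.177 μm/a × 8.96 g/cm³ = 10.55 g·m⁻²·a⁻¹
Ordering by g·m⁻²·a⁻¹: copper (10.5) > zinc (7.51)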